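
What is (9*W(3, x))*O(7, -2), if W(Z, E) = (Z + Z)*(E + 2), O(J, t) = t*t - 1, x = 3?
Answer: 810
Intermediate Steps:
O(J, t) = -1 + t² (O(J, t) = t² - 1 = -1 + t²)
W(Z, E) = 2*Z*(2 + E) (W(Z, E) = (2*Z)*(2 + E) = 2*Z*(2 + E))
(9*W(3, x))*O(7, -2) = (9*(2*3*(2 + 3)))*(-1 + (-2)²) = (9*(2*3*5))*(-1 + 4) = (9*30)*3 = 270*3 = 810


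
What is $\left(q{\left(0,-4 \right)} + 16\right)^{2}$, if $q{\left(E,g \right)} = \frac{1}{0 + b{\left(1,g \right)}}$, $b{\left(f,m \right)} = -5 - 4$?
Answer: $\frac{20449}{81} \approx 252.46$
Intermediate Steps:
$b{\left(f,m \right)} = -9$
$q{\left(E,g \right)} = - \frac{1}{9}$ ($q{\left(E,g \right)} = \frac{1}{0 - 9} = \frac{1}{-9} = - \frac{1}{9}$)
$\left(q{\left(0,-4 \right)} + 16\right)^{2} = \left(- \frac{1}{9} + 16\right)^{2} = \left(\frac{143}{9}\right)^{2} = \frac{20449}{81}$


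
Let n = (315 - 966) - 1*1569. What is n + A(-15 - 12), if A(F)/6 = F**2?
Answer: 2154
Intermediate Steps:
n = -2220 (n = -651 - 1569 = -2220)
A(F) = 6*F**2
n + A(-15 - 12) = -2220 + 6*(-15 - 12)**2 = -2220 + 6*(-27)**2 = -2220 + 6*729 = -2220 + 4374 = 2154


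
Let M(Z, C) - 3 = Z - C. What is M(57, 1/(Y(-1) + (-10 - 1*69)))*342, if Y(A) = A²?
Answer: 266817/13 ≈ 20524.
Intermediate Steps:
M(Z, C) = 3 + Z - C (M(Z, C) = 3 + (Z - C) = 3 + Z - C)
M(57, 1/(Y(-1) + (-10 - 1*69)))*342 = (3 + 57 - 1/((-1)² + (-10 - 1*69)))*342 = (3 + 57 - 1/(1 + (-10 - 69)))*342 = (3 + 57 - 1/(1 - 79))*342 = (3 + 57 - 1/(-78))*342 = (3 + 57 - 1*(-1/78))*342 = (3 + 57 + 1/78)*342 = (4681/78)*342 = 266817/13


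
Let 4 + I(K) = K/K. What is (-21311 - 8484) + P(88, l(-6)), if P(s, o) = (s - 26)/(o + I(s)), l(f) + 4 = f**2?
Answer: -863993/29 ≈ -29793.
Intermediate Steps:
I(K) = -3 (I(K) = -4 + K/K = -4 + 1 = -3)
l(f) = -4 + f**2
P(s, o) = (-26 + s)/(-3 + o) (P(s, o) = (s - 26)/(o - 3) = (-26 + s)/(-3 + o))
(-21311 - 8484) + P(88, l(-6)) = (-21311 - 8484) + (-26 + 88)/(-3 + (-4 + (-6)**2)) = -29795 + 62/(-3 + (-4 + 36)) = -29795 + 62/(-3 + 32) = -29795 + 62/29 = -863993/29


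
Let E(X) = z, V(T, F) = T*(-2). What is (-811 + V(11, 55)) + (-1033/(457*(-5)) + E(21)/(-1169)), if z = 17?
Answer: -2223911713/2671165 ≈ -832.56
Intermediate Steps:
V(T, F) = -2*T
E(X) = 17
(-811 + V(11, 55)) + (-1033/(457*(-5)) + E(21)/(-1169)) = (-811 - 2*11) + (-1033/(457*(-5)) + 17/(-1169)) = (-811 - 22) + (-1033/(-2285) + 17*(-1/1169)) = -833 + (-1033*(-1/2285) - 17/1169) = -833 + (1033/2285 - 17/1169) = -833 + 1168732/2671165 = -2223911713/2671165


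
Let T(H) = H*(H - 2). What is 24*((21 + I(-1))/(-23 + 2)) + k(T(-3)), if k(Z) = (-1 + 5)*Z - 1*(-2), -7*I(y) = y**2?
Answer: 1870/49 ≈ 38.163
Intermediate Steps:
T(H) = H*(-2 + H)
I(y) = -y**2/7
k(Z) = 2 + 4*Z (k(Z) = 4*Z + 2 = 2 + 4*Z)
24*((21 + I(-1))/(-23 + 2)) + k(T(-3)) = 24*((21 - 1/7*(-1)**2)/(-23 + 2)) + (2 + 4*(-3*(-2 - 3))) = 24*((21 - 1/7*1)/(-21)) + (2 + 4*(-3*(-5))) = 24*((21 - 1/7)*(-1/21)) + (2 + 4*15) = 24*((146/7)*(-1/21)) + (2 + 60) = 24*(-146/147) + 62 = -1168/49 + 62 = 1870/49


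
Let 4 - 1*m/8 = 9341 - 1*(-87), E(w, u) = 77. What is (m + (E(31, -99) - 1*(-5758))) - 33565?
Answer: -103122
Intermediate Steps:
m = -75392 (m = 32 - 8*(9341 - 1*(-87)) = 32 - 8*(9341 + 87) = 32 - 8*9428 = 32 - 75424 = -75392)
(m + (E(31, -99) - 1*(-5758))) - 33565 = (-75392 + (77 - 1*(-5758))) - 33565 = (-75392 + (77 + 5758)) - 33565 = (-75392 + 5835) - 33565 = -69557 - 33565 = -103122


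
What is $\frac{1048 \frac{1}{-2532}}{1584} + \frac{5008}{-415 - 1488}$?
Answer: $- \frac{228267271}{86731128} \approx -2.6319$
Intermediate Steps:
$\frac{1048 \frac{1}{-2532}}{1584} + \frac{5008}{-415 - 1488} = 1048 \left(- \frac{1}{2532}\right) \frac{1}{1584} + \frac{5008}{-415 - 1488} = \left(- \frac{262}{633}\right) \frac{1}{1584} + \frac{5008}{-1903} = - \frac{131}{501336} + 5008 \left(- \frac{1}{1903}\right) = - \frac{131}{501336} - \frac{5008}{1903} = - \frac{228267271}{86731128}$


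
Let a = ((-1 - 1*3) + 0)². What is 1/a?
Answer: 1/16 ≈ 0.062500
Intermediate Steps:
a = 16 (a = ((-1 - 3) + 0)² = (-4 + 0)² = (-4)² = 16)
1/a = 1/16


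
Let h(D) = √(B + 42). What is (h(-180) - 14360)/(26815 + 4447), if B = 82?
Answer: -7180/15631 + √31/15631 ≈ -0.45899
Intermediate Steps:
h(D) = 2*√31 (h(D) = √(82 + 42) = √124 = 2*√31)
(h(-180) - 14360)/(26815 + 4447) = (2*√31 - 14360)/(26815 + 4447) = (-14360 + 2*√31)/31262 = (-14360 + 2*√31)*(1/31262) = -7180/15631 + √31/15631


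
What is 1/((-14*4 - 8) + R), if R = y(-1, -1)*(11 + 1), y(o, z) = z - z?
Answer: -1/64 ≈ -0.015625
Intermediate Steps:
y(o, z) = 0
R = 0 (R = 0*(11 + 1) = 0*12 = 0)
1/((-14*4 - 8) + R) = 1/((-14*4 - 8) + 0) = 1/((-56 - 8) + 0) = 1/(-64 + 0) = 1/(-64) = -1/64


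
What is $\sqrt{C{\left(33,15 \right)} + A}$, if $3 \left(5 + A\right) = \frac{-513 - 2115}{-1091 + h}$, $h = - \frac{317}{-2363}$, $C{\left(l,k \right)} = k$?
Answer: $\frac{\sqrt{4486377434623}}{644429} \approx 3.2868$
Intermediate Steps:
$h = \frac{317}{2363}$ ($h = \left(-317\right) \left(- \frac{1}{2363}\right) = \frac{317}{2363} \approx 0.13415$)
$A = - \frac{2704648}{644429}$ ($A = -5 + \frac{\left(-513 - 2115\right) \frac{1}{-1091 + \frac{317}{2363}}}{3} = -5 + \frac{\left(-2628\right) \frac{1}{- \frac{2577716}{2363}}}{3} = -5 + \frac{\left(-2628\right) \left(- \frac{2363}{2577716}\right)}{3} = -5 + \frac{1}{3} \cdot \frac{1552491}{644429} = -5 + \frac{517497}{644429} = - \frac{2704648}{644429} \approx -4.197$)
$\sqrt{C{\left(33,15 \right)} + A} = \sqrt{15 - \frac{2704648}{644429}} = \sqrt{\frac{6961787}{644429}} = \frac{\sqrt{4486377434623}}{644429}$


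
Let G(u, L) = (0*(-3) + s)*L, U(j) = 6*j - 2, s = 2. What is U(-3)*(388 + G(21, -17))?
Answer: -7080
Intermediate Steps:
U(j) = -2 + 6*j
G(u, L) = 2*L (G(u, L) = (0*(-3) + 2)*L = (0 + 2)*L = 2*L)
U(-3)*(388 + G(21, -17)) = (-2 + 6*(-3))*(388 + 2*(-17)) = (-2 - 18)*(388 - 34) = -20*354 = -7080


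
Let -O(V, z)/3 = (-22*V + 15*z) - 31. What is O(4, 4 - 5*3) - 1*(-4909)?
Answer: 5761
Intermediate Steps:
O(V, z) = 93 - 45*z + 66*V (O(V, z) = -3*((-22*V + 15*z) - 31) = -3*(-31 - 22*V + 15*z) = 93 - 45*z + 66*V)
O(4, 4 - 5*3) - 1*(-4909) = (93 - 45*(4 - 5*3) + 66*4) - 1*(-4909) = (93 - 45*(4 - 15) + 264) + 4909 = (93 - 45*(-11) + 264) + 4909 = (93 + 495 + 264) + 4909 = 852 + 4909 = 5761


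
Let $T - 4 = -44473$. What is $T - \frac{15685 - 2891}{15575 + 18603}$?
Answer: $- \frac{759937138}{17089} \approx -44469.0$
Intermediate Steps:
$T = -44469$ ($T = 4 - 44473 = -44469$)
$T - \frac{15685 - 2891}{15575 + 18603} = -44469 - \frac{15685 - 2891}{15575 + 18603} = -44469 - \frac{12794}{34178} = -44469 - 12794 \cdot \frac{1}{34178} = -44469 - \frac{6397}{17089} = - \frac{759937138}{17089}$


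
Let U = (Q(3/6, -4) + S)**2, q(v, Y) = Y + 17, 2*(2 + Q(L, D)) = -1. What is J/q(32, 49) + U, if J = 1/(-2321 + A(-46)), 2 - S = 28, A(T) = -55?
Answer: 127373795/156816 ≈ 812.25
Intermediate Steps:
S = -26 (S = 2 - 1*28 = 2 - 28 = -26)
Q(L, D) = -5/2 (Q(L, D) = -2 + (1/2)*(-1) = -2 - 1/2 = -5/2)
q(v, Y) = 17 + Y
J = -1/2376 (J = 1/(-2321 - 55) = 1/(-2376) = -1/2376 ≈ -0.00042088)
U = 3249/4 (U = (-5/2 - 26)**2 = (-57/2)**2 = 3249/4 ≈ 812.25)
J/q(32, 49) + U = -1/(2376*(17 + 49)) + 3249/4 = -1/2376/66 + 3249/4 = -1/2376*1/66 + 3249/4 = -1/156816 + 3249/4 = 127373795/156816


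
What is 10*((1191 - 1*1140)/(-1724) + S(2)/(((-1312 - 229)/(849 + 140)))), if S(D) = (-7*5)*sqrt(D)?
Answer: -255/862 + 15050*sqrt(2)/67 ≈ 317.37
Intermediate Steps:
S(D) = -35*sqrt(D)
10*((1191 - 1*1140)/(-1724) + S(2)/(((-1312 - 229)/(849 + 140)))) = 10*((1191 - 1*1140)/(-1724) + (-35*sqrt(2))/(((-1312 - 229)/(849 + 140)))) = 10*((1191 - 1140)*(-1/1724) + (-35*sqrt(2))/((-1541/989))) = 10*(51*(-1/1724) + (-35*sqrt(2))/((-1541*1/989))) = 10*(-51/1724 + (-35*sqrt(2))/(-67/43)) = 10*(-51/1724 - 35*sqrt(2)*(-43/67)) = 10*(-51/1724 + 1505*sqrt(2)/67) = -255/862 + 15050*sqrt(2)/67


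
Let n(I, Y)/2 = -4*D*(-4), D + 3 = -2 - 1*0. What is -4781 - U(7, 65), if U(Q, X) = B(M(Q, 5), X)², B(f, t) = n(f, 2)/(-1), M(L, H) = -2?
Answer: -30381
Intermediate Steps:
D = -5 (D = -3 + (-2 - 1*0) = -3 + (-2 + 0) = -3 - 2 = -5)
n(I, Y) = -160 (n(I, Y) = 2*(-4*(-5)*(-4)) = 2*(20*(-4)) = 2*(-80) = -160)
B(f, t) = 160 (B(f, t) = -160/(-1) = -160*(-1) = 160)
U(Q, X) = 25600 (U(Q, X) = 160² = 25600)
-4781 - U(7, 65) = -4781 - 1*25600 = -4781 - 25600 = -30381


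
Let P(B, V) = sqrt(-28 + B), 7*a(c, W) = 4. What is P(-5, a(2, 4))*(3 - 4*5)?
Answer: -17*I*sqrt(33) ≈ -97.658*I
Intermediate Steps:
a(c, W) = 4/7 (a(c, W) = (1/7)*4 = 4/7)
P(-5, a(2, 4))*(3 - 4*5) = sqrt(-28 - 5)*(3 - 4*5) = sqrt(-33)*(3 - 20) = (I*sqrt(33))*(-17) = -17*I*sqrt(33)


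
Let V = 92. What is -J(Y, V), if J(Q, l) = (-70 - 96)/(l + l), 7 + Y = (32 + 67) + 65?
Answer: 83/92 ≈ 0.90217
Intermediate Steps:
Y = 157 (Y = -7 + ((32 + 67) + 65) = -7 + (99 + 65) = -7 + 164 = 157)
J(Q, l) = -83/l (J(Q, l) = -166*1/(2*l) = -83/l)
-J(Y, V) = -(-83)/92 = -1*(-83/92) = 83/92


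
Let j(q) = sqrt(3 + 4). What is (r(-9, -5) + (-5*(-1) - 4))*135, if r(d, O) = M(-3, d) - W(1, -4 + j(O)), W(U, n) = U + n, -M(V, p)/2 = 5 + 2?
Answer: -1350 - 135*sqrt(7) ≈ -1707.2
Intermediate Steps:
M(V, p) = -14 (M(V, p) = -2*(5 + 2) = -2*7 = -14)
j(q) = sqrt(7)
r(d, O) = -11 - sqrt(7) (r(d, O) = -14 - (1 + (-4 + sqrt(7))) = -14 - (-3 + sqrt(7)) = -14 + (3 - sqrt(7)) = -11 - sqrt(7))
(r(-9, -5) + (-5*(-1) - 4))*135 = ((-11 - sqrt(7)) + (-5*(-1) - 4))*135 = ((-11 - sqrt(7)) + (5 - 4))*135 = ((-11 - sqrt(7)) + 1)*135 = (-10 - sqrt(7))*135 = -1350 - 135*sqrt(7)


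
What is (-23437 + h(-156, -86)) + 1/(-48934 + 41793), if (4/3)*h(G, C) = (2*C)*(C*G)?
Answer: -12526035242/7141 ≈ -1.7541e+6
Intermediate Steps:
h(G, C) = 3*G*C²/2 (h(G, C) = 3*((2*C)*(C*G))/4 = 3*(2*G*C²)/4 = 3*G*C²/2)
(-23437 + h(-156, -86)) + 1/(-48934 + 41793) = (-23437 + (3/2)*(-156)*(-86)²) + 1/(-48934 + 41793) = (-23437 + (3/2)*(-156)*7396) + 1/(-7141) = (-23437 - 1730664) - 1/7141 = -1754101 - 1/7141 = -12526035242/7141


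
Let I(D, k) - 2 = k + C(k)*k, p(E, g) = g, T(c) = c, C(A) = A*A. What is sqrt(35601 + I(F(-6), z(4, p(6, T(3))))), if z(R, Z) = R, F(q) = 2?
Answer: sqrt(35671) ≈ 188.87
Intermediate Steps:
C(A) = A**2
I(D, k) = 2 + k + k**3 (I(D, k) = 2 + (k + k**2*k) = 2 + (k + k**3) = 2 + k + k**3)
sqrt(35601 + I(F(-6), z(4, p(6, T(3))))) = sqrt(35601 + (2 + 4 + 4**3)) = sqrt(35601 + (2 + 4 + 64)) = sqrt(35601 + 70) = sqrt(35671)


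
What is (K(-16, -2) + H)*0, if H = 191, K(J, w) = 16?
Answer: 0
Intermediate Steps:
(K(-16, -2) + H)*0 = (16 + 191)*0 = 207*0 = 0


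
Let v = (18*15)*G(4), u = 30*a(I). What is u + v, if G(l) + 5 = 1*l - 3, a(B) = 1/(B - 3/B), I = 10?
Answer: -104460/97 ≈ -1076.9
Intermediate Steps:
G(l) = -8 + l (G(l) = -5 + (1*l - 3) = -5 + (l - 3) = -5 + (-3 + l) = -8 + l)
u = 300/97 (u = 30*(10/(-3 + 10**2)) = 30*(10/(-3 + 100)) = 30*(10/97) = 300/97 ≈ 3.0928)
v = -1080 (v = (18*15)*(-8 + 4) = 270*(-4) = -1080)
u + v = 300/97 - 1080 = -104460/97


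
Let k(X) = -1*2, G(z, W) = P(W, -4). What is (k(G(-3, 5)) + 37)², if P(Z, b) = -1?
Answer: 1225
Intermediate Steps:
G(z, W) = -1
k(X) = -2
(k(G(-3, 5)) + 37)² = (-2 + 37)² = 35² = 1225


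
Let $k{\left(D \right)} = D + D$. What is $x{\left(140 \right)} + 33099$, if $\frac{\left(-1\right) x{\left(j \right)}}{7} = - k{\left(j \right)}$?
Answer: $35059$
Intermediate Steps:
$k{\left(D \right)} = 2 D$
$x{\left(j \right)} = 14 j$ ($x{\left(j \right)} = - 7 \left(- 2 j\right) = 14 j$)
$x{\left(140 \right)} + 33099 = 14 \cdot 140 + 33099 = 1960 + 33099 = 35059$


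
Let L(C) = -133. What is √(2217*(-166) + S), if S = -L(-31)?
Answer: I*√367889 ≈ 606.54*I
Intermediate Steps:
S = 133 (S = -1*(-133) = 133)
√(2217*(-166) + S) = √(2217*(-166) + 133) = √(-368022 + 133) = √(-367889) = I*√367889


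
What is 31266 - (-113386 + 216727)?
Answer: -72075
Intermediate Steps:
31266 - (-113386 + 216727) = 31266 - 1*103341 = 31266 - 103341 = -72075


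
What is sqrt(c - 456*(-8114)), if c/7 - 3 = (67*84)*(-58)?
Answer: 13*sqrt(8373) ≈ 1189.6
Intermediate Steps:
c = -2284947 (c = 21 + 7*((67*84)*(-58)) = 21 + 7*(5628*(-58)) = 21 + 7*(-326424) = 21 - 2284968 = -2284947)
sqrt(c - 456*(-8114)) = sqrt(-2284947 - 456*(-8114)) = sqrt(-2284947 + 3699984) = sqrt(1415037) = 13*sqrt(8373)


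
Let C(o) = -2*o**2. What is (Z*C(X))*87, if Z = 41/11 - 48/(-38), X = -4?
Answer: -2903712/209 ≈ -13893.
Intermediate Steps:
Z = 1043/209 (Z = 41*(1/11) - 48*(-1/38) = 41/11 + 24/19 = 1043/209 ≈ 4.9904)
(Z*C(X))*87 = (1043*(-2*(-4)**2)/209)*87 = (1043*(-2*16)/209)*87 = ((1043/209)*(-32))*87 = -33376/209*87 = -2903712/209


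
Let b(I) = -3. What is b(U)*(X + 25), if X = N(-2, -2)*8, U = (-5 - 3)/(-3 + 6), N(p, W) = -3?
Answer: -3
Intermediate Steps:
U = -8/3 ≈ -2.6667
X = -24 (X = -3*8 = -24)
b(U)*(X + 25) = -3*(-24 + 25) = -3*1 = -3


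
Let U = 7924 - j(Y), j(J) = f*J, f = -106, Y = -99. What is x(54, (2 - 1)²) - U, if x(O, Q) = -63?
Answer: 2507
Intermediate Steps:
j(J) = -106*J
U = -2570 (U = 7924 - (-106)*(-99) = 7924 - 1*10494 = 7924 - 10494 = -2570)
x(54, (2 - 1)²) - U = -63 - 1*(-2570) = -63 + 2570 = 2507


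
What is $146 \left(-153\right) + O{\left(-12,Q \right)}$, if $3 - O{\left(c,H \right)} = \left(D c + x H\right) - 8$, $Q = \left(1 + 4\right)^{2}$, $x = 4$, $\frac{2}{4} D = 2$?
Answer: $-22379$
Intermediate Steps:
$D = 4$ ($D = 2 \cdot 2 = 4$)
$Q = 25$ ($Q = 5^{2} = 25$)
$O{\left(c,H \right)} = 11 - 4 H - 4 c$ ($O{\left(c,H \right)} = 3 - \left(\left(4 c + 4 H\right) - 8\right) = 3 - \left(\left(4 H + 4 c\right) - 8\right) = 3 - \left(-8 + 4 H + 4 c\right) = 11 - 4 H - 4 c$)
$146 \left(-153\right) + O{\left(-12,Q \right)} = 146 \left(-153\right) - 41 = -22338 + \left(11 - 100 + 48\right) = -22338 - 41 = -22379$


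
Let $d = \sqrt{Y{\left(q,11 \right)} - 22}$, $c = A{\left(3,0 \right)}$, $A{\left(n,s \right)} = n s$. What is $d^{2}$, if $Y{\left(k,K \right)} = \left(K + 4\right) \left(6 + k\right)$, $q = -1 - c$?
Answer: $53$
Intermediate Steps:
$c = 0$ ($c = 3 \cdot 0 = 0$)
$q = -1$ ($q = -1 - 0 = -1 + 0 = -1$)
$Y{\left(k,K \right)} = \left(4 + K\right) \left(6 + k\right)$
$d = \sqrt{53}$ ($d = \sqrt{\left(24 + 4 \left(-1\right) + 6 \cdot 11 + 11 \left(-1\right)\right) - 22} = \sqrt{\left(24 - 4 + 66 - 11\right) - 22} = \sqrt{75 - 22} = \sqrt{53} \approx 7.2801$)
$d^{2} = \left(\sqrt{53}\right)^{2} = 53$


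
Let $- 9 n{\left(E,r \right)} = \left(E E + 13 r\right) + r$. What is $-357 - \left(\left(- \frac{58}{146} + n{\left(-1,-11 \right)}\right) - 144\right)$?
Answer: $- \frac{16761}{73} \approx -229.6$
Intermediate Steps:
$n{\left(E,r \right)} = - \frac{14 r}{9} - \frac{E^{2}}{9}$ ($n{\left(E,r \right)} = - \frac{\left(E E + 13 r\right) + r}{9} = - \frac{\left(E^{2} + 13 r\right) + r}{9} = - \frac{E^{2} + 14 r}{9} = - \frac{14 r}{9} - \frac{E^{2}}{9}$)
$-357 - \left(\left(- \frac{58}{146} + n{\left(-1,-11 \right)}\right) - 144\right) = -357 - \left(\left(- \frac{58}{146} - \left(- \frac{154}{9} + \frac{\left(-1\right)^{2}}{9}\right)\right) - 144\right) = -357 - \left(\left(\left(-58\right) \frac{1}{146} + \left(\frac{154}{9} - \frac{1}{9}\right)\right) - 144\right) = -357 - \left(\left(- \frac{29}{73} + \left(\frac{154}{9} - \frac{1}{9}\right)\right) - 144\right) = -357 - \left(\left(- \frac{29}{73} + 17\right) - 144\right) = -357 - \left(\frac{1212}{73} - 144\right) = -357 - - \frac{9300}{73} = -357 + \frac{9300}{73} = - \frac{16761}{73}$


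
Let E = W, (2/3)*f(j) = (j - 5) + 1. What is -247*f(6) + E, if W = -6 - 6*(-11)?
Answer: -681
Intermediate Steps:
f(j) = -6 + 3*j/2 (f(j) = 3*((j - 5) + 1)/2 = 3*((-5 + j) + 1)/2 = 3*(-4 + j)/2 = -6 + 3*j/2)
W = 60 (W = -6 + 66 = 60)
E = 60
-247*f(6) + E = -247*(-6 + (3/2)*6) + 60 = -247*(-6 + 9) + 60 = -247*3 + 60 = -741 + 60 = -681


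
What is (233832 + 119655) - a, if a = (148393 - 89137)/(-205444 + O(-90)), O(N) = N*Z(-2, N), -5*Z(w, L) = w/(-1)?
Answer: 9076139619/25676 ≈ 3.5349e+5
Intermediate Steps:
Z(w, L) = w/5 (Z(w, L) = -w/(5*(-1)) = -w*(-1)/5 = -(-1)*w/5 = w/5)
O(N) = -2*N/5 (O(N) = N*((⅕)*(-2)) = N*(-⅖) = -2*N/5)
a = -7407/25676 (a = (148393 - 89137)/(-205444 - ⅖*(-90)) = 59256/(-205444 + 36) = 59256/(-205408) = 59256*(-1/205408) = -7407/25676 ≈ -0.28848)
(233832 + 119655) - a = (233832 + 119655) - 1*(-7407/25676) = 353487 + 7407/25676 = 9076139619/25676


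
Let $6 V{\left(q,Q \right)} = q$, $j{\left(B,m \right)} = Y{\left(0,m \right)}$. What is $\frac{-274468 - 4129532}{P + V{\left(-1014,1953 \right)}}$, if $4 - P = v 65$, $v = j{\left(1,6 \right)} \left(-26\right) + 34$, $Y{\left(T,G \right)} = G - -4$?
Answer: $- \frac{176160}{581} \approx -303.2$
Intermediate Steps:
$Y{\left(T,G \right)} = 4 + G$ ($Y{\left(T,G \right)} = G + 4 = 4 + G$)
$j{\left(B,m \right)} = 4 + m$
$V{\left(q,Q \right)} = \frac{q}{6}$
$v = -226$ ($v = \left(4 + 6\right) \left(-26\right) + 34 = 10 \left(-26\right) + 34 = -260 + 34 = -226$)
$P = 14694$ ($P = 4 - \left(-226\right) 65 = 4 - -14690 = 4 + 14690 = 14694$)
$\frac{-274468 - 4129532}{P + V{\left(-1014,1953 \right)}} = \frac{-274468 - 4129532}{14694 + \frac{1}{6} \left(-1014\right)} = - \frac{4404000}{14694 - 169} = - \frac{4404000}{14525} = \left(-4404000\right) \frac{1}{14525} = - \frac{176160}{581}$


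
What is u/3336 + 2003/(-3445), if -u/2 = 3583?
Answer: -15684439/5746260 ≈ -2.7295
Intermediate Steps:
u = -7166 (u = -2*3583 = -7166)
u/3336 + 2003/(-3445) = -7166/3336 + 2003/(-3445) = -7166*1/3336 + 2003*(-1/3445) = -3583/1668 - 2003/3445 = -15684439/5746260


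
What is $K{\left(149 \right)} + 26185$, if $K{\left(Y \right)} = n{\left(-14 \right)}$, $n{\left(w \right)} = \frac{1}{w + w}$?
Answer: $\frac{733179}{28} \approx 26185.0$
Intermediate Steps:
$n{\left(w \right)} = \frac{1}{2 w}$
$K{\left(Y \right)} = - \frac{1}{28}$ ($K{\left(Y \right)} = \frac{1}{2 \left(-14\right)} = \frac{1}{2} \left(- \frac{1}{14}\right) = - \frac{1}{28}$)
$K{\left(149 \right)} + 26185 = - \frac{1}{28} + 26185 = \frac{733179}{28}$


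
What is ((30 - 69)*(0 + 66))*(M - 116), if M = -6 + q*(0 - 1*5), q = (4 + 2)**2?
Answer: 777348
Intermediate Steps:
q = 36 (q = 6**2 = 36)
M = -186 (M = -6 + 36*(0 - 1*5) = -6 + 36*(0 - 5) = -6 + 36*(-5) = -6 - 180 = -186)
((30 - 69)*(0 + 66))*(M - 116) = ((30 - 69)*(0 + 66))*(-186 - 116) = -39*66*(-302) = -2574*(-302) = 777348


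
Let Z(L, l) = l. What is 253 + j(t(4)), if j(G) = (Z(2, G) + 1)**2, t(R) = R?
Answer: 278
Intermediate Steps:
j(G) = (1 + G)**2 (j(G) = (G + 1)**2 = (1 + G)**2)
253 + j(t(4)) = 253 + (1 + 4)**2 = 253 + 5**2 = 253 + 25 = 278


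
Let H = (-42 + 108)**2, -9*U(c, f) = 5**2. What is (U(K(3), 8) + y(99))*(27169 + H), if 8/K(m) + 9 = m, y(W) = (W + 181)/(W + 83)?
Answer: -351625/9 ≈ -39069.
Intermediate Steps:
y(W) = (181 + W)/(83 + W)
K(m) = 8/(-9 + m)
U(c, f) = -25/9 (U(c, f) = -1/9*5**2 = -1/9*25 = -25/9)
H = 4356 (H = 66**2 = 4356)
(U(K(3), 8) + y(99))*(27169 + H) = (-25/9 + (181 + 99)/(83 + 99))*(27169 + 4356) = (-25/9 + 280/182)*31525 = (-25/9 + (1/182)*280)*31525 = (-25/9 + 20/13)*31525 = -145/117*31525 = -351625/9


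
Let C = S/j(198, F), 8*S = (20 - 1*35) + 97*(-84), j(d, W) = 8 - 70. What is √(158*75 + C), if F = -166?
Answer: 13*√1079637/124 ≈ 108.93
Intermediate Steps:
j(d, W) = -62
S = -8163/8 (S = ((20 - 1*35) + 97*(-84))/8 = ((20 - 35) - 8148)/8 = (-15 - 8148)/8 = (⅛)*(-8163) = -8163/8 ≈ -1020.4)
C = 8163/496 (C = -8163/8/(-62) = -8163/8*(-1/62) = 8163/496 ≈ 16.458)
√(158*75 + C) = √(158*75 + 8163/496) = √(11850 + 8163/496) = √(5885763/496) = 13*√1079637/124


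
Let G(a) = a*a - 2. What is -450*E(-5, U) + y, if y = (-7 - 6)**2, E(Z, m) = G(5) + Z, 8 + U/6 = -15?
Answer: -7931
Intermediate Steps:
U = -138 (U = -48 + 6*(-15) = -48 - 90 = -138)
G(a) = -2 + a**2 (G(a) = a**2 - 2 = -2 + a**2)
E(Z, m) = 23 + Z (E(Z, m) = (-2 + 5**2) + Z = (-2 + 25) + Z = 23 + Z)
y = 169 (y = (-13)**2 = 169)
-450*E(-5, U) + y = -450*(23 - 5) + 169 = -450*18 + 169 = -8100 + 169 = -7931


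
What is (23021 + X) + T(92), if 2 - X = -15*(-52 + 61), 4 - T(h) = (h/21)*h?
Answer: 477938/21 ≈ 22759.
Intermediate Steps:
T(h) = 4 - h²/21 (T(h) = 4 - h/21*h = 4 - h²/21)
X = 137 (X = 2 - (-15)*(-52 + 61) = 2 - (-15)*9 = 2 - 1*(-135) = 2 + 135 = 137)
(23021 + X) + T(92) = (23021 + 137) + (4 - 1/21*92²) = 23158 + (4 - 1/21*8464) = 23158 + (4 - 8464/21) = 23158 - 8380/21 = 477938/21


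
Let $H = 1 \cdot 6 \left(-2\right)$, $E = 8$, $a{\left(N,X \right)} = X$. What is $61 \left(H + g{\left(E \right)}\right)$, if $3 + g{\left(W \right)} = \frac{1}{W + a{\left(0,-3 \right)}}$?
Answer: $- \frac{4514}{5} \approx -902.8$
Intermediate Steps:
$H = -12$ ($H = 6 \left(-2\right) = -12$)
$g{\left(W \right)} = -3 + \frac{1}{-3 + W}$ ($g{\left(W \right)} = -3 + \frac{1}{W - 3} = -3 + \frac{1}{-3 + W}$)
$61 \left(H + g{\left(E \right)}\right) = 61 \left(-12 + \frac{10 - 24}{-3 + 8}\right) = 61 \left(-12 + \frac{10 - 24}{5}\right) = 61 \left(-12 + \frac{1}{5} \left(-14\right)\right) = 61 \left(-12 - \frac{14}{5}\right) = 61 \left(- \frac{74}{5}\right) = - \frac{4514}{5}$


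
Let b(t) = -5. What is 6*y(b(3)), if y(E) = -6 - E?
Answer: -6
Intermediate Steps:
6*y(b(3)) = 6*(-6 - 1*(-5)) = 6*(-6 + 5) = 6*(-1) = -6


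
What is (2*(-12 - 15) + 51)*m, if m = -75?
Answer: 225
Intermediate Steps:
(2*(-12 - 15) + 51)*m = (2*(-12 - 15) + 51)*(-75) = (2*(-27) + 51)*(-75) = (-54 + 51)*(-75) = -3*(-75) = 225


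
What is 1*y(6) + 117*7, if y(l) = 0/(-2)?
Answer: 819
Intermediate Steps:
y(l) = 0 (y(l) = 0*(-½) = 0)
1*y(6) + 117*7 = 1*0 + 117*7 = 0 + 819 = 819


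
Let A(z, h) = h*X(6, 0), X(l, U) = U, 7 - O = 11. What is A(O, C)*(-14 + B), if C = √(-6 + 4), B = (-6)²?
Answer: 0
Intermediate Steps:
O = -4 (O = 7 - 1*11 = 7 - 11 = -4)
B = 36
C = I*√2 (C = √(-2) = I*√2 ≈ 1.4142*I)
A(z, h) = 0 (A(z, h) = h*0 = 0)
A(O, C)*(-14 + B) = 0*(-14 + 36) = 0*22 = 0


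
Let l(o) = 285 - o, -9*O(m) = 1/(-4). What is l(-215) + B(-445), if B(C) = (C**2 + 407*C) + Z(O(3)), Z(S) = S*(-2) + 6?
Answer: 313487/18 ≈ 17416.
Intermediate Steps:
O(m) = 1/36 (O(m) = -1/9/(-4) = -1/9*(-1/4) = 1/36)
Z(S) = 6 - 2*S (Z(S) = -2*S + 6 = 6 - 2*S)
B(C) = 107/18 + C**2 + 407*C (B(C) = (C**2 + 407*C) + (6 - 2*1/36) = (C**2 + 407*C) + (6 - 1/18) = (C**2 + 407*C) + 107/18 = 107/18 + C**2 + 407*C)
l(-215) + B(-445) = (285 - 1*(-215)) + (107/18 + (-445)**2 + 407*(-445)) = (285 + 215) + (107/18 + 198025 - 181115) = 500 + 304487/18 = 313487/18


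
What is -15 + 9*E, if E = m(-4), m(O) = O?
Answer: -51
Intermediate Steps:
E = -4
-15 + 9*E = -15 + 9*(-4) = -15 - 36 = -51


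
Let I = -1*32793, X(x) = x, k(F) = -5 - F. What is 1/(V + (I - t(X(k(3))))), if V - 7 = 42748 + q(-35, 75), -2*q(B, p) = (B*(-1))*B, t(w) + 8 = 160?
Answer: 2/20845 ≈ 9.5946e-5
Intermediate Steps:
I = -32793
t(w) = 152 (t(w) = -8 + 160 = 152)
q(B, p) = B**2/2 (q(B, p) = -B*(-1)*B/2 = -(-B)*B/2 = -(-1)*B**2/2 = B**2/2)
V = 86735/2 (V = 7 + (42748 + (1/2)*(-35)**2) = 7 + (42748 + (1/2)*1225) = 7 + (42748 + 1225/2) = 7 + 86721/2 = 86735/2 ≈ 43368.)
1/(V + (I - t(X(k(3))))) = 1/(86735/2 + (-32793 - 1*152)) = 1/(86735/2 + (-32793 - 152)) = 1/(86735/2 - 32945) = 1/(20845/2) = 2/20845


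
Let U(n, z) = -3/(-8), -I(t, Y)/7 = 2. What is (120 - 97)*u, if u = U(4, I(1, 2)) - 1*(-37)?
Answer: 6877/8 ≈ 859.63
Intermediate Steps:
I(t, Y) = -14 (I(t, Y) = -7*2 = -14)
U(n, z) = 3/8 (U(n, z) = -3*(-⅛) = 3/8)
u = 299/8 (u = 3/8 - 1*(-37) = 3/8 + 37 = 299/8 ≈ 37.375)
(120 - 97)*u = (120 - 97)*(299/8) = 23*(299/8) = 6877/8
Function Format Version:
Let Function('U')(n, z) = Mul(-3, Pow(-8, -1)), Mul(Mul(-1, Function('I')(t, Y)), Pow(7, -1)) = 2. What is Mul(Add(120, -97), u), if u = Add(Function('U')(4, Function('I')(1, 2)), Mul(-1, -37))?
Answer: Rational(6877, 8) ≈ 859.63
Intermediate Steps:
Function('I')(t, Y) = -14 (Function('I')(t, Y) = Mul(-7, 2) = -14)
Function('U')(n, z) = Rational(3, 8) (Function('U')(n, z) = Mul(-3, Rational(-1, 8)) = Rational(3, 8))
u = Rational(299, 8) (u = Add(Rational(3, 8), Mul(-1, -37)) = Add(Rational(3, 8), 37) = Rational(299, 8) ≈ 37.375)
Mul(Add(120, -97), u) = Mul(Add(120, -97), Rational(299, 8)) = Mul(23, Rational(299, 8)) = Rational(6877, 8)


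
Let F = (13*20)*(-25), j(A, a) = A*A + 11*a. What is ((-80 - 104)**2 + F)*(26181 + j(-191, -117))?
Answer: 1678974500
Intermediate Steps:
j(A, a) = A**2 + 11*a
F = -6500 (F = 260*(-25) = -6500)
((-80 - 104)**2 + F)*(26181 + j(-191, -117)) = ((-80 - 104)**2 - 6500)*(26181 + ((-191)**2 + 11*(-117))) = ((-184)**2 - 6500)*(26181 + (36481 - 1287)) = (33856 - 6500)*(26181 + 35194) = 27356*61375 = 1678974500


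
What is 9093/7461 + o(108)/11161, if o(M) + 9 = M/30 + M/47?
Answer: 7947999862/6522990645 ≈ 1.2185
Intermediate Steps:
o(M) = -9 + 77*M/1410 (o(M) = -9 + (M/30 + M/47) = -9 + 77*M/1410)
9093/7461 + o(108)/11161 = 9093/7461 + (-9 + (77/1410)*108)/11161 = 9093*(1/7461) + (-9 + 1386/235)*(1/11161) = 3031/2487 - 729/235*1/11161 = 3031/2487 - 729/2622835 = 7947999862/6522990645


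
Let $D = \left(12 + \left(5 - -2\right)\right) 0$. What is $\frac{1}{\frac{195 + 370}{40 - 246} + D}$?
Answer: $- \frac{206}{565} \approx -0.3646$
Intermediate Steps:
$D = 0$ ($D = \left(12 + \left(5 + 2\right)\right) 0 = \left(12 + 7\right) 0 = 19 \cdot 0 = 0$)
$\frac{1}{\frac{195 + 370}{40 - 246} + D} = \frac{1}{\frac{195 + 370}{40 - 246} + 0} = \frac{1}{\frac{565}{-206} + 0} = \frac{1}{565 \left(- \frac{1}{206}\right) + 0} = \frac{1}{- \frac{565}{206} + 0} = \frac{1}{- \frac{565}{206}} = - \frac{206}{565}$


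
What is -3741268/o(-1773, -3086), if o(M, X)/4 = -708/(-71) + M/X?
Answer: -204933566602/2310771 ≈ -88686.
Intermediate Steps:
o(M, X) = 2832/71 + 4*M/X (o(M, X) = 4*(-708/(-71) + M/X) = 4*(-708*(-1/71) + M/X) = 4*(708/71 + M/X) = 2832/71 + 4*M/X)
-3741268/o(-1773, -3086) = -3741268/(2832/71 + 4*(-1773)/(-3086)) = -3741268/(2832/71 + 4*(-1773)*(-1/3086)) = -3741268/(2832/71 + 3546/1543) = -3741268/4621542/109553 = -3741268*109553/4621542 = -204933566602/2310771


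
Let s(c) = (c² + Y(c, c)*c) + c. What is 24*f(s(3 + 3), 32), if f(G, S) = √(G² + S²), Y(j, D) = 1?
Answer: 384*√13 ≈ 1384.5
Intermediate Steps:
s(c) = c² + 2*c (s(c) = (c² + 1*c) + c = (c² + c) + c = (c + c²) + c = c² + 2*c)
24*f(s(3 + 3), 32) = 24*√(((3 + 3)*(2 + (3 + 3)))² + 32²) = 24*√((6*(2 + 6))² + 1024) = 24*√((6*8)² + 1024) = 24*√(48² + 1024) = 24*√(2304 + 1024) = 24*√3328 = 24*(16*√13) = 384*√13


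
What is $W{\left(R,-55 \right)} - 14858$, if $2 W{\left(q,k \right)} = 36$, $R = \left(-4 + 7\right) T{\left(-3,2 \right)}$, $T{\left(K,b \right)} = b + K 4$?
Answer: $-14840$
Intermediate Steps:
$T{\left(K,b \right)} = b + 4 K$
$R = -30$ ($R = \left(-4 + 7\right) \left(2 + 4 \left(-3\right)\right) = 3 \left(2 - 12\right) = 3 \left(-10\right) = -30$)
$W{\left(q,k \right)} = 18$ ($W{\left(q,k \right)} = \frac{1}{2} \cdot 36 = 18$)
$W{\left(R,-55 \right)} - 14858 = 18 - 14858 = -14840$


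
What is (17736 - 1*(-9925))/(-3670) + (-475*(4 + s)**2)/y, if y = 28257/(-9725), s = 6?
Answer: 1694529008123/103703190 ≈ 16340.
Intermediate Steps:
y = -28257/9725 (y = 28257*(-1/9725) = -28257/9725 ≈ -2.9056)
(17736 - 1*(-9925))/(-3670) + (-475*(4 + s)**2)/y = (17736 - 1*(-9925))/(-3670) + (-475*(4 + 6)**2)/(-28257/9725) = (17736 + 9925)*(-1/3670) - 475*10**2*(-9725/28257) = 27661*(-1/3670) - 475*100*(-9725/28257) = -27661/3670 - 47500*(-9725/28257) = -27661/3670 + 461937500/28257 = 1694529008123/103703190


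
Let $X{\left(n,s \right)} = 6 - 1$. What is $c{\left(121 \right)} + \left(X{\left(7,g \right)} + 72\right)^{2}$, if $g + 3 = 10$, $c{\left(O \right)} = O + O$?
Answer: $6171$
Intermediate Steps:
$c{\left(O \right)} = 2 O$
$g = 7$ ($g = -3 + 10 = 7$)
$X{\left(n,s \right)} = 5$
$c{\left(121 \right)} + \left(X{\left(7,g \right)} + 72\right)^{2} = 2 \cdot 121 + \left(5 + 72\right)^{2} = 242 + 77^{2} = 242 + 5929 = 6171$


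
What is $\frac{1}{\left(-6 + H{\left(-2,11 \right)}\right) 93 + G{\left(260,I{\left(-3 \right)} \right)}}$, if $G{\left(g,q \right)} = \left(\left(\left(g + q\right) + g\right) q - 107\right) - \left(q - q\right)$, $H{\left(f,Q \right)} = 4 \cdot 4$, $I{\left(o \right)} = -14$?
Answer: $- \frac{1}{6261} \approx -0.00015972$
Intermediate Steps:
$H{\left(f,Q \right)} = 16$
$G{\left(g,q \right)} = -107 + q \left(q + 2 g\right)$ ($G{\left(g,q \right)} = \left(\left(q + 2 g\right) q - 107\right) - 0 = \left(q \left(q + 2 g\right) - 107\right) + 0 = \left(-107 + q \left(q + 2 g\right)\right) + 0 = -107 + q \left(q + 2 g\right)$)
$\frac{1}{\left(-6 + H{\left(-2,11 \right)}\right) 93 + G{\left(260,I{\left(-3 \right)} \right)}} = \frac{1}{\left(-6 + 16\right) 93 + \left(-107 + \left(-14\right)^{2} + 2 \cdot 260 \left(-14\right)\right)} = \frac{1}{10 \cdot 93 - 7191} = \frac{1}{930 - 7191} = \frac{1}{-6261} = - \frac{1}{6261}$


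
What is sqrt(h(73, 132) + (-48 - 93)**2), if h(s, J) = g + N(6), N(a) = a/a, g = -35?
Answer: sqrt(19847) ≈ 140.88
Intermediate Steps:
N(a) = 1
h(s, J) = -34 (h(s, J) = -35 + 1 = -34)
sqrt(h(73, 132) + (-48 - 93)**2) = sqrt(-34 + (-48 - 93)**2) = sqrt(-34 + (-141)**2) = sqrt(-34 + 19881) = sqrt(19847)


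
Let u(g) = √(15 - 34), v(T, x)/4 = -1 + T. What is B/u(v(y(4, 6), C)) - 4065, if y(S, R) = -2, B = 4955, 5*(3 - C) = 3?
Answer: -4065 - 4955*I*√19/19 ≈ -4065.0 - 1136.8*I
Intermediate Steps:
C = 12/5 (C = 3 - ⅕*3 = 3 - ⅗ = 12/5 ≈ 2.4000)
v(T, x) = -4 + 4*T (v(T, x) = 4*(-1 + T) = -4 + 4*T)
u(g) = I*√19 (u(g) = √(-19) = I*√19)
B/u(v(y(4, 6), C)) - 4065 = 4955/((I*√19)) - 4065 = 4955*(-I*√19/19) - 4065 = -4955*I*√19/19 - 4065 = -4065 - 4955*I*√19/19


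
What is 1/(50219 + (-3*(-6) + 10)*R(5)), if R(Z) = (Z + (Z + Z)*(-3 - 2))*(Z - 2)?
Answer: 1/46439 ≈ 2.1534e-5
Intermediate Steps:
R(Z) = -9*Z*(-2 + Z) (R(Z) = (Z + (2*Z)*(-5))*(-2 + Z) = (Z - 10*Z)*(-2 + Z) = (-9*Z)*(-2 + Z) = -9*Z*(-2 + Z))
1/(50219 + (-3*(-6) + 10)*R(5)) = 1/(50219 + (-3*(-6) + 10)*(9*5*(2 - 1*5))) = 1/(50219 + (18 + 10)*(9*5*(2 - 5))) = 1/(50219 + 28*(9*5*(-3))) = 1/(50219 + 28*(-135)) = 1/(50219 - 3780) = 1/46439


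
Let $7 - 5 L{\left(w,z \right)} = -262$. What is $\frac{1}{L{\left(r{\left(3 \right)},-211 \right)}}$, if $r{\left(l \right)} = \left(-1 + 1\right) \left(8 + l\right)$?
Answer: $\frac{5}{269} \approx 0.018587$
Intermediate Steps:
$r{\left(l \right)} = 0$ ($r{\left(l \right)} = 0 \left(8 + l\right) = 0$)
$L{\left(w,z \right)} = \frac{269}{5}$ ($L{\left(w,z \right)} = \frac{7}{5} - - \frac{262}{5} = \frac{7}{5} + \frac{262}{5} = \frac{269}{5}$)
$\frac{1}{L{\left(r{\left(3 \right)},-211 \right)}} = \frac{1}{\frac{269}{5}} = \frac{5}{269}$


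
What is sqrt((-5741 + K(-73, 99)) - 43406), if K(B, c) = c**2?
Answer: I*sqrt(39346) ≈ 198.36*I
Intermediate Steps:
sqrt((-5741 + K(-73, 99)) - 43406) = sqrt((-5741 + 99**2) - 43406) = sqrt((-5741 + 9801) - 43406) = sqrt(4060 - 43406) = sqrt(-39346) = I*sqrt(39346)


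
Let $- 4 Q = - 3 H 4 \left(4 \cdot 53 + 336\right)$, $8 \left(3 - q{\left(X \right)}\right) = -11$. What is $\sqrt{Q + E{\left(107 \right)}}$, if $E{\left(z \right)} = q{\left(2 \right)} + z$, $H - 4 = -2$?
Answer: $\frac{7 \sqrt{1110}}{4} \approx 58.304$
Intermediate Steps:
$H = 2$ ($H = 4 - 2 = 2$)
$q{\left(X \right)} = \frac{35}{8}$ ($q{\left(X \right)} = 3 - - \frac{11}{8} = 3 + \frac{11}{8} = \frac{35}{8}$)
$E{\left(z \right)} = \frac{35}{8} + z$
$Q = 3288$ ($Q = - \frac{\left(-3\right) 2 \cdot 4 \left(4 \cdot 53 + 336\right)}{4} = - \frac{\left(-6\right) 4 \left(212 + 336\right)}{4} = - \frac{\left(-24\right) 548}{4} = \left(- \frac{1}{4}\right) \left(-13152\right) = 3288$)
$\sqrt{Q + E{\left(107 \right)}} = \sqrt{3288 + \left(\frac{35}{8} + 107\right)} = \sqrt{3288 + \frac{891}{8}} = \sqrt{\frac{27195}{8}} = \frac{7 \sqrt{1110}}{4}$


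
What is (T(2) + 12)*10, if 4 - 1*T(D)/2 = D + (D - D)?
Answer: 160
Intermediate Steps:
T(D) = 8 - 2*D (T(D) = 8 - 2*(D + (D - D)) = 8 - 2*(D + 0) = 8 - 2*D)
(T(2) + 12)*10 = ((8 - 2*2) + 12)*10 = ((8 - 4) + 12)*10 = (4 + 12)*10 = 16*10 = 160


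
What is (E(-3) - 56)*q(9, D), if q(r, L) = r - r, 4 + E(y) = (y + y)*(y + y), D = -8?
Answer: 0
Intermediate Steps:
E(y) = -4 + 4*y**2 (E(y) = -4 + (y + y)*(y + y) = -4 + (2*y)*(2*y) = -4 + 4*y**2)
q(r, L) = 0
(E(-3) - 56)*q(9, D) = ((-4 + 4*(-3)**2) - 56)*0 = ((-4 + 4*9) - 56)*0 = ((-4 + 36) - 56)*0 = (32 - 56)*0 = -24*0 = 0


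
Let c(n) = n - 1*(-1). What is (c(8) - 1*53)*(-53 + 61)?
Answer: -352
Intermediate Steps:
c(n) = 1 + n (c(n) = n + 1 = 1 + n)
(c(8) - 1*53)*(-53 + 61) = ((1 + 8) - 1*53)*(-53 + 61) = (9 - 53)*8 = -44*8 = -352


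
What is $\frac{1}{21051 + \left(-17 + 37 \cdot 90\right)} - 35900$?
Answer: $- \frac{874667599}{24364} \approx -35900.0$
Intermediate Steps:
$\frac{1}{21051 + \left(-17 + 37 \cdot 90\right)} - 35900 = \frac{1}{21051 + \left(-17 + 3330\right)} - 35900 = \frac{1}{21051 + 3313} - 35900 = \frac{1}{24364} - 35900 = - \frac{874667599}{24364}$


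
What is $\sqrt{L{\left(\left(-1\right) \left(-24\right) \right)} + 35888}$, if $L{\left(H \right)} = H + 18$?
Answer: $\sqrt{35930} \approx 189.55$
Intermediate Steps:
$L{\left(H \right)} = 18 + H$
$\sqrt{L{\left(\left(-1\right) \left(-24\right) \right)} + 35888} = \sqrt{\left(18 - -24\right) + 35888} = \sqrt{\left(18 + 24\right) + 35888} = \sqrt{42 + 35888} = \sqrt{35930}$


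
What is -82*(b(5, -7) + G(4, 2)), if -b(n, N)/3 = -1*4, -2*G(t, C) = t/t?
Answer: -943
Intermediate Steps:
G(t, C) = -½ (G(t, C) = -t/(2*t) = -½*1 = -½)
b(n, N) = 12 (b(n, N) = -(-3)*4 = -3*(-4) = 12)
-82*(b(5, -7) + G(4, 2)) = -82*(12 - ½) = -82*23/2 = -943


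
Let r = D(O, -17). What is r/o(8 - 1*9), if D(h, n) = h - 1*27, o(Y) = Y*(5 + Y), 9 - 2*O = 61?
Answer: 53/4 ≈ 13.250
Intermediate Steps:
O = -26 (O = 9/2 - 1/2*61 = 9/2 - 61/2 = -26)
D(h, n) = -27 + h (D(h, n) = h - 27 = -27 + h)
r = -53 (r = -27 - 26 = -53)
r/o(8 - 1*9) = -53*1/((5 + (8 - 1*9))*(8 - 1*9)) = -53*1/((5 + (8 - 9))*(8 - 9)) = -53*(-1/(5 - 1)) = -53/((-1*4)) = -53/(-4) = -53*(-1/4) = 53/4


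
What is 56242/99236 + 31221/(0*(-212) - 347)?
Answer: -1539365591/17217446 ≈ -89.407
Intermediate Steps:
56242/99236 + 31221/(0*(-212) - 347) = 56242*(1/99236) + 31221/(0 - 347) = 28121/49618 + 31221/(-347) = 28121/49618 + 31221*(-1/347) = 28121/49618 - 31221/347 = -1539365591/17217446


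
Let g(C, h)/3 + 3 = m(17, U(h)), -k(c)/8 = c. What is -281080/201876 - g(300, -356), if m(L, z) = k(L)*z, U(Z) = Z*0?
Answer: 383951/50469 ≈ 7.6077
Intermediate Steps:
U(Z) = 0
k(c) = -8*c
m(L, z) = -8*L*z (m(L, z) = (-8*L)*z = -8*L*z)
g(C, h) = -9 (g(C, h) = -9 + 3*(-8*17*0) = -9 + 3*0 = -9 + 0 = -9)
-281080/201876 - g(300, -356) = -281080/201876 - 1*(-9) = -281080*1/201876 + 9 = -70270/50469 + 9 = 383951/50469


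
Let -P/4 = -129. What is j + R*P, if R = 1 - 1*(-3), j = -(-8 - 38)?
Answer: 2110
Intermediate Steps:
j = 46 (j = -1*(-46) = 46)
P = 516 (P = -4*(-129) = 516)
R = 4 (R = 1 + 3 = 4)
j + R*P = 46 + 4*516 = 46 + 2064 = 2110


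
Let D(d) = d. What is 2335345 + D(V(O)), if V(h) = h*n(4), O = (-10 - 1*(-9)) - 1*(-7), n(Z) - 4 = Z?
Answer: 2335393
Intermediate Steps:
n(Z) = 4 + Z
O = 6 (O = (-10 + 9) + 7 = -1 + 7 = 6)
V(h) = 8*h (V(h) = h*(4 + 4) = h*8 = 8*h)
2335345 + D(V(O)) = 2335345 + 8*6 = 2335345 + 48 = 2335393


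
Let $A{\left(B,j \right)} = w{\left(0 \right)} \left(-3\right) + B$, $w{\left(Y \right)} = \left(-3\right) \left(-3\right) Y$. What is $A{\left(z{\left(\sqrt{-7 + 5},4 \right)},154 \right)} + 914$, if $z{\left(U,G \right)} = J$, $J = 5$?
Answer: $919$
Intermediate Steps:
$w{\left(Y \right)} = 9 Y$
$z{\left(U,G \right)} = 5$
$A{\left(B,j \right)} = B$ ($A{\left(B,j \right)} = 9 \cdot 0 \left(-3\right) + B = 0 \left(-3\right) + B = 0 + B = B$)
$A{\left(z{\left(\sqrt{-7 + 5},4 \right)},154 \right)} + 914 = 5 + 914 = 919$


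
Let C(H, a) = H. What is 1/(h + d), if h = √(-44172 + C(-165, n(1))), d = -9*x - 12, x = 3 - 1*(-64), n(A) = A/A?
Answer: -205/140854 - I*√44337/422562 ≈ -0.0014554 - 0.0004983*I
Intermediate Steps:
n(A) = 1
x = 67 (x = 3 + 64 = 67)
d = -615 (d = -9*67 - 12 = -603 - 12 = -615)
h = I*√44337 (h = √(-44172 - 165) = √(-44337) = I*√44337 ≈ 210.56*I)
1/(h + d) = 1/(I*√44337 - 615) = 1/(-615 + I*√44337)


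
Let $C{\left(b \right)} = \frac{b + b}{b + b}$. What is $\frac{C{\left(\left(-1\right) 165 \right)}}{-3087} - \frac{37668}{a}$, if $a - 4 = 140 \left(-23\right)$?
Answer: $\frac{9689825}{827316} \approx 11.712$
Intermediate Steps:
$C{\left(b \right)} = 1$ ($C{\left(b \right)} = \frac{2 b}{2 b} = 2 b \frac{1}{2 b} = 1$)
$a = -3216$ ($a = 4 + 140 \left(-23\right) = 4 - 3220 = -3216$)
$\frac{C{\left(\left(-1\right) 165 \right)}}{-3087} - \frac{37668}{a} = 1 \frac{1}{-3087} - \frac{37668}{-3216} = 1 \left(- \frac{1}{3087}\right) - - \frac{3139}{268} = - \frac{1}{3087} + \frac{3139}{268} = \frac{9689825}{827316}$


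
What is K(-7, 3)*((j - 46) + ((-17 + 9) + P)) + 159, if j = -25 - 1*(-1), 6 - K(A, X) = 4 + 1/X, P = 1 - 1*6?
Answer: 62/3 ≈ 20.667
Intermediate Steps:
P = -5 (P = 1 - 6 = -5)
K(A, X) = 2 - 1/X (K(A, X) = 6 - (4 + 1/X) = 6 + (-4 - 1/X) = 2 - 1/X)
j = -24 (j = -25 + 1 = -24)
K(-7, 3)*((j - 46) + ((-17 + 9) + P)) + 159 = (2 - 1/3)*((-24 - 46) + ((-17 + 9) - 5)) + 159 = (2 - 1*⅓)*(-70 + (-8 - 5)) + 159 = (2 - ⅓)*(-70 - 13) + 159 = (5/3)*(-83) + 159 = -415/3 + 159 = 62/3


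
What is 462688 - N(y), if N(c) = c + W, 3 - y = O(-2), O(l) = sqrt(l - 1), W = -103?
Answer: 462788 + I*sqrt(3) ≈ 4.6279e+5 + 1.732*I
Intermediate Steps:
O(l) = sqrt(-1 + l)
y = 3 - I*sqrt(3) (y = 3 - sqrt(-1 - 2) = 3 - sqrt(-3) = 3 - I*sqrt(3) ≈ 3.0 - 1.732*I)
N(c) = -103 + c (N(c) = c - 103 = -103 + c)
462688 - N(y) = 462688 - (-103 + (3 - I*sqrt(3))) = 462688 - (-100 - I*sqrt(3)) = 462688 + (100 + I*sqrt(3)) = 462788 + I*sqrt(3)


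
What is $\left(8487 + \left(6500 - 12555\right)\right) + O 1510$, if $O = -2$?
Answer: $-588$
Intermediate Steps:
$\left(8487 + \left(6500 - 12555\right)\right) + O 1510 = \left(8487 + \left(6500 - 12555\right)\right) - 3020 = \left(8487 - 6055\right) - 3020 = 2432 - 3020 = -588$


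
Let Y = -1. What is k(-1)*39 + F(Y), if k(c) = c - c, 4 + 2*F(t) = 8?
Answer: 2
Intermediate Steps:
F(t) = 2 (F(t) = -2 + (1/2)*8 = -2 + 4 = 2)
k(c) = 0
k(-1)*39 + F(Y) = 0*39 + 2 = 0 + 2 = 2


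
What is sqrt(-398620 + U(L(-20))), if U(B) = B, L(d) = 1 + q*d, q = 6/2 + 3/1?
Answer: I*sqrt(398739) ≈ 631.46*I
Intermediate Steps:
q = 6 (q = 6*(1/2) + 3*1 = 3 + 3 = 6)
L(d) = 1 + 6*d
sqrt(-398620 + U(L(-20))) = sqrt(-398620 + (1 + 6*(-20))) = sqrt(-398620 + (1 - 120)) = sqrt(-398620 - 119) = sqrt(-398739) = I*sqrt(398739)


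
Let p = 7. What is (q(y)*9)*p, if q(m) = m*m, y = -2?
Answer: 252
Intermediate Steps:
q(m) = m²
(q(y)*9)*p = ((-2)²*9)*7 = (4*9)*7 = 36*7 = 252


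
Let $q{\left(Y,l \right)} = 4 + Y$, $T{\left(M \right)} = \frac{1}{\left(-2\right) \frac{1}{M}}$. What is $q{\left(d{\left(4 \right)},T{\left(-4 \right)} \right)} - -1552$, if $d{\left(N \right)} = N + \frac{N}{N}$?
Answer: $1561$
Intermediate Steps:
$T{\left(M \right)} = - \frac{M}{2}$
$d{\left(N \right)} = 1 + N$ ($d{\left(N \right)} = N + 1 = 1 + N$)
$q{\left(d{\left(4 \right)},T{\left(-4 \right)} \right)} - -1552 = \left(4 + \left(1 + 4\right)\right) - -1552 = \left(4 + 5\right) + 1552 = 9 + 1552 = 1561$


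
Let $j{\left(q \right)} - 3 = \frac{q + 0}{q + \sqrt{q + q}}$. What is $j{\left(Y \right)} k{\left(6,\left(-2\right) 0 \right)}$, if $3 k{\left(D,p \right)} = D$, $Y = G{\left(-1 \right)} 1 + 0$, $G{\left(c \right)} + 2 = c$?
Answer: $\frac{36}{5} + \frac{2 i \sqrt{6}}{5} \approx 7.2 + 0.9798 i$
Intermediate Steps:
$G{\left(c \right)} = -2 + c$
$Y = -3$ ($Y = \left(-2 - 1\right) 1 + 0 = \left(-3\right) 1 + 0 = -3 + 0 = -3$)
$k{\left(D,p \right)} = \frac{D}{3}$
$j{\left(q \right)} = 3 + \frac{q}{q + \sqrt{2} \sqrt{q}}$ ($j{\left(q \right)} = 3 + \frac{q + 0}{q + \sqrt{q + q}} = 3 + \frac{q}{q + \sqrt{2 q}} = 3 + \frac{q}{q + \sqrt{2} \sqrt{q}}$)
$j{\left(Y \right)} k{\left(6,\left(-2\right) 0 \right)} = \frac{4 \left(-3\right) + 3 \sqrt{2} \sqrt{-3}}{-3 + \sqrt{2} \sqrt{-3}} \cdot \frac{1}{3} \cdot 6 = \frac{-12 + 3 \sqrt{2} i \sqrt{3}}{-3 + \sqrt{2} i \sqrt{3}} \cdot 2 = \frac{-12 + 3 i \sqrt{6}}{-3 + i \sqrt{6}} \cdot 2 = \frac{2 \left(-12 + 3 i \sqrt{6}\right)}{-3 + i \sqrt{6}}$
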